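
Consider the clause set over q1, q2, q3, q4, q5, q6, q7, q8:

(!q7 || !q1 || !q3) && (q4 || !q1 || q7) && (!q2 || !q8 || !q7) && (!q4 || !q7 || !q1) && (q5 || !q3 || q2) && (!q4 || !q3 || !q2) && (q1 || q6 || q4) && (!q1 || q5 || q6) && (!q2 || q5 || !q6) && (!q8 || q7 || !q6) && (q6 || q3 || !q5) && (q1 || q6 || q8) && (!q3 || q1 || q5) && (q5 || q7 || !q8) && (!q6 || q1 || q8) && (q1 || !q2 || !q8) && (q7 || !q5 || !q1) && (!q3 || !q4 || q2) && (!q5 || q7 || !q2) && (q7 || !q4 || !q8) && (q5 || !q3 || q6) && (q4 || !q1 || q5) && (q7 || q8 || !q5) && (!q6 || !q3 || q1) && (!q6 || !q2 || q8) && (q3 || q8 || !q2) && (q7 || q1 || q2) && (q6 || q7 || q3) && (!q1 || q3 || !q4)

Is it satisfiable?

Satisfiable

Try q7 = true.
Try q1 = false.
Try q2 = false.
Try q5 = false.
(!q3) alone gives q3 = false.
Try q6 = true.
(q8) alone gives q8 = true.
All clauses hold; q4 can take either value.
A satisfying assignment: q1=false; q2=false; q3=false; q4=false; q5=false; q6=true; q7=true; q8=true.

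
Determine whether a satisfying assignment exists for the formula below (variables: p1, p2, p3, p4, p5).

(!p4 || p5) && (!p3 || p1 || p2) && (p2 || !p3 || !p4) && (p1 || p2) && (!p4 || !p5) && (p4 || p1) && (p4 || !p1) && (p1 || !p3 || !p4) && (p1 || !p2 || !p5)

Unsatisfiable

Suppose p4 = false.
From the singleton clause (p1), p1 = true.
But (!p1) is also a unit clause — contradiction.
So p4 must be the other value — set p4 = true.
From the singleton clause (p5), p5 = true.
But (!p5) is also a unit clause — contradiction.
Both values of p4 lead to a conflict.
No assignment satisfies every clause.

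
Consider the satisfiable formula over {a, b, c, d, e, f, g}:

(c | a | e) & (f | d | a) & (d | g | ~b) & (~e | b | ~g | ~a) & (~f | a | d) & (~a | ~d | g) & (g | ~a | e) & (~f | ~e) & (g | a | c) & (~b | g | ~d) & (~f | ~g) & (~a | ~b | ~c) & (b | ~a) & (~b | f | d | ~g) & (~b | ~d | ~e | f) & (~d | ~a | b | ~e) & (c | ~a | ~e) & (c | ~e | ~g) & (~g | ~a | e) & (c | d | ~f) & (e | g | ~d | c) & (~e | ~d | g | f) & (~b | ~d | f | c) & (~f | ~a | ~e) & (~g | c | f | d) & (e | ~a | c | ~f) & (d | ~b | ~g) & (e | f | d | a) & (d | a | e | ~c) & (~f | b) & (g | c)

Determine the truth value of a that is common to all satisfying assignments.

False

Suppose a = 1.
The clause (b) is unit, so b = 1.
The clause (~c) is unit, so c = 0.
The clause (~e) is unit, so e = 0.
The clause (g) is unit, so g = 1.
Now (~g) is unsatisfied and unit — conflict.
So every satisfying assignment has a = False.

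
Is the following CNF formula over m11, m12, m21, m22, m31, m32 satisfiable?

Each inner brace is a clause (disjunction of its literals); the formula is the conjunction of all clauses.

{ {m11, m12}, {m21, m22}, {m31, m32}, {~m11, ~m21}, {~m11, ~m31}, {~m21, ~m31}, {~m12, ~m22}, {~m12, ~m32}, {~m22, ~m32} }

Branch on m11: set m11 = 1.
(~m21) alone gives m21 = 0.
(m22) alone gives m22 = 1.
(~m31) alone gives m31 = 0.
(m32) alone gives m32 = 1.
Now (~m32) is unsatisfied and unit — conflict.
Backtrack on m11: now try m11 = 0.
(m12) alone gives m12 = 1.
(~m22) alone gives m22 = 0.
(m21) alone gives m21 = 1.
(~m31) alone gives m31 = 0.
(m32) alone gives m32 = 1.
Now (~m32) is unsatisfied and unit — conflict.
Neither m11 = 1 nor m11 = 0 works.
No assignment satisfies every clause.

No, unsatisfiable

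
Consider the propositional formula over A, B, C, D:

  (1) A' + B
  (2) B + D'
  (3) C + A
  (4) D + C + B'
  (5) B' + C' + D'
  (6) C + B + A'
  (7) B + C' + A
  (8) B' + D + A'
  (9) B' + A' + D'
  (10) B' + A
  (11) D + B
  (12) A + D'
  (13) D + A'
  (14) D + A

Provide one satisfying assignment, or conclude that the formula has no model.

Case A = 0:
Unit clause (C) forces C = 1.
Unit clause (B) forces B = 1.
Now (B') is unsatisfied and unit — conflict.
Undo A and try A = 1.
Unit clause (B) forces B = 1.
Unit clause (D) forces D = 1.
Now (D') is unsatisfied and unit — conflict.
Both values of A lead to a conflict.

UNSATISFIABLE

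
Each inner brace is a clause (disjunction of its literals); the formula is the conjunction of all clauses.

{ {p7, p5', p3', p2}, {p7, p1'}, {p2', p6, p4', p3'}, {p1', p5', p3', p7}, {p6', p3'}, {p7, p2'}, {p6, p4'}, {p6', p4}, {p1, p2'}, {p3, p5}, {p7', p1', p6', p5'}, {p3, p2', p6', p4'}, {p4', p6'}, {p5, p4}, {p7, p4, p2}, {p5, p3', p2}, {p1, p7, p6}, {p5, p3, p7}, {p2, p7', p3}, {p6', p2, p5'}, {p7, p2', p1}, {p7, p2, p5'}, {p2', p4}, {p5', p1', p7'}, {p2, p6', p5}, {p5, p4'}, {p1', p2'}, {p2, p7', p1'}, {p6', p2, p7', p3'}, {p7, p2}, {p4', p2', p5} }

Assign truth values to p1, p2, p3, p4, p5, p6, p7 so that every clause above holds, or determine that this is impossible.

Try p7 = 1.
Try p6 = 0.
(p4') alone gives p4 = 0.
(p5) alone gives p5 = 1.
(p2') alone gives p2 = 0.
(p3) alone gives p3 = 1.
(p1') alone gives p1 = 0.
Every clause now holds.

p1 ↦ 0,  p2 ↦ 0,  p3 ↦ 1,  p4 ↦ 0,  p5 ↦ 1,  p6 ↦ 0,  p7 ↦ 1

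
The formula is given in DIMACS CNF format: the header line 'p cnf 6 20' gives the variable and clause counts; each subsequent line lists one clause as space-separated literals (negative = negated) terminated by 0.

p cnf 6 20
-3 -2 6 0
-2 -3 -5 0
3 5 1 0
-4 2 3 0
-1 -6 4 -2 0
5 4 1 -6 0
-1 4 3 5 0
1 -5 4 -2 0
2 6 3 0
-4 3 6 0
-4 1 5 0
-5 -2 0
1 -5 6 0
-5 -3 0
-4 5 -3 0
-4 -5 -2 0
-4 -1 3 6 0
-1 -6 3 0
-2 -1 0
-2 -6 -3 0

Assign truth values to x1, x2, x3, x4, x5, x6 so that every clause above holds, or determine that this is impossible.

x1=True,  x2=False,  x3=True,  x4=False,  x5=False,  x6=False

Branch on x5: set x5 = False.
Branch on x3: set x3 = True.
Unit clause (¬x4) forces x4 = False.
Branch on x2: set x2 = False.
Branch on x1: set x1 = True.
All clauses hold; x6 can take either value.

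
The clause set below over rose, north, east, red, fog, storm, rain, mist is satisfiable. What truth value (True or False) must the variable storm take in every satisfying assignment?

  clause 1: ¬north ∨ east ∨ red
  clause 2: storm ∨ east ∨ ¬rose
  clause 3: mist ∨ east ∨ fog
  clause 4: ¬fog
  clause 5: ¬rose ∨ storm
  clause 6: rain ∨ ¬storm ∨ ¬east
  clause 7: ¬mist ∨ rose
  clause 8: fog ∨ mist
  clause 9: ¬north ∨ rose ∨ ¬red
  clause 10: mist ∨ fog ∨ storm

Suppose storm = False.
(¬fog) alone gives fog = False.
(¬rose) alone gives rose = False.
(¬mist) alone gives mist = False.
Now (mist) is unsatisfied and unit — conflict.
So every satisfying assignment has storm = True.

True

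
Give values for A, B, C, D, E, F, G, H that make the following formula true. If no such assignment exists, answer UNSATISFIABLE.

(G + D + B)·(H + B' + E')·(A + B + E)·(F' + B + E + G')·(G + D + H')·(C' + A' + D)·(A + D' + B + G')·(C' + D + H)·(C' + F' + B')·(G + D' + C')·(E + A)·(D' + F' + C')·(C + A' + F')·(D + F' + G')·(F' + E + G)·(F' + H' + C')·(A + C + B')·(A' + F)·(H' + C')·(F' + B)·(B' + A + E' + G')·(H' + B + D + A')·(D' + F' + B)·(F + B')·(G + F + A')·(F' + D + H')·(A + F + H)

Case E = 1:
Case H = 1:
From the singleton clause (C'), C = 0.
Case G = 0:
From the singleton clause (D), D = 1.
Case A = 0:
From the singleton clause (B'), B = 0.
From the singleton clause (F'), F = 0.
Every clause now holds.

A=0; B=0; C=0; D=1; E=1; F=0; G=0; H=1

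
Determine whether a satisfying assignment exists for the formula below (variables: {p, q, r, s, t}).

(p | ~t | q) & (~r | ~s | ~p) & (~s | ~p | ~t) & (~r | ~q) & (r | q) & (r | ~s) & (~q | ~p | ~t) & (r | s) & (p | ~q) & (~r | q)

Suppose r = 0.
The clause (q) is unit, so q = 1.
The clause (~s) is unit, so s = 0.
That conflicts with the unit clause (s).
Undo r and try r = 1.
The clause (~q) is unit, so q = 0.
That conflicts with the unit clause (q).
Either choice for r ends in contradiction.
No assignment satisfies every clause.

No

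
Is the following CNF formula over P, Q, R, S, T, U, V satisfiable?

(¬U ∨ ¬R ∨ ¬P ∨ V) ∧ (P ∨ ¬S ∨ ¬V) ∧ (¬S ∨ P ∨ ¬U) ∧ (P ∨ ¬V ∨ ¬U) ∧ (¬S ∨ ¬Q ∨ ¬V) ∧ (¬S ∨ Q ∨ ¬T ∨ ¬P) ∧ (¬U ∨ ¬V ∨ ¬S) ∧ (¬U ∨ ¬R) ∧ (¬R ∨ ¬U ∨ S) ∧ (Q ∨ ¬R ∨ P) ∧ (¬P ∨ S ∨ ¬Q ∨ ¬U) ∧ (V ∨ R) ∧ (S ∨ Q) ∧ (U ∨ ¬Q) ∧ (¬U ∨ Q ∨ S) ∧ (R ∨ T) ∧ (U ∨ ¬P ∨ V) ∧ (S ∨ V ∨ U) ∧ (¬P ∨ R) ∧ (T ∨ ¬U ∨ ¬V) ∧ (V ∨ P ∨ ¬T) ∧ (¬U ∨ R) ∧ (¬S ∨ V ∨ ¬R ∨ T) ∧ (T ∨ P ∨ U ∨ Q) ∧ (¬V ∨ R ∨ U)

Case U = False:
(¬Q) alone gives Q = False.
(S) alone gives S = True.
Case P = True:
(¬T) alone gives T = False.
(R) alone gives R = True.
(V) alone gives V = True.
This assignment satisfies each clause.
A satisfying assignment: P: True,  Q: False,  R: True,  S: True,  T: False,  U: False,  V: True.

Yes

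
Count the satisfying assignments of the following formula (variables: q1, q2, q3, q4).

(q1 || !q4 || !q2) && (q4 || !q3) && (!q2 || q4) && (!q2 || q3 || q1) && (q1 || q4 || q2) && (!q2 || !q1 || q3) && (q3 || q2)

There are 2^4 = 16 truth assignments over (q1, q2, q3, q4).
Split on q3. With q3 = true, the clauses containing q3 are satisfied and !q3 drops from the rest; 3 of the 2^3 = 8 assignments to the other variables satisfy what remains.
With q3 = false, by the same count on the reduced clause set, 0 assignments work.
Total: 3 + 0 = 3.

3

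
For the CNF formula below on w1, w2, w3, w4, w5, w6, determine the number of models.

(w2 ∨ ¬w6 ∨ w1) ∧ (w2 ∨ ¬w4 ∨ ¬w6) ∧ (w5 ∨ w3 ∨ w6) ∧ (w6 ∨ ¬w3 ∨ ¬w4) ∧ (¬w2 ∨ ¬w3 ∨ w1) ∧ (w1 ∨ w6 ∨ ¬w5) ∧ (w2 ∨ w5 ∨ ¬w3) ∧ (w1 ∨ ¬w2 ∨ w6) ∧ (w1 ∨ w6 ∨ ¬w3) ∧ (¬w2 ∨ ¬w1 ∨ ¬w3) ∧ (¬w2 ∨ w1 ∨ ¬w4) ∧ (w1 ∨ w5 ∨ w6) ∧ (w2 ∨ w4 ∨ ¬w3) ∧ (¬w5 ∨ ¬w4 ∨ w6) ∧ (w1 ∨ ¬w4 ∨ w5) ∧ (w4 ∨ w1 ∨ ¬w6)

There are 2^6 = 64 truth assignments over (w1, w2, w3, w4, w5, w6).
Split on w2. With w2 = True, the clauses containing w2 are satisfied and ¬w2 drops from the rest; 5 of the 2^5 = 32 assignments to the other variables satisfy what remains.
With w2 = False, by the same count on the reduced clause set, 3 assignments work.
Total: 5 + 3 = 8.

8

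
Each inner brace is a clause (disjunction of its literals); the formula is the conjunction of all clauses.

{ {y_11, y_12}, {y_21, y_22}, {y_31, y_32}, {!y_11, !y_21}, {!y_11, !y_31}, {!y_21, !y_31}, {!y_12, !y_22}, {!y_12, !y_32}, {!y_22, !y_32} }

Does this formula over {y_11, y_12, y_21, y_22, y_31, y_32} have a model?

Suppose y_11 = true.
From the singleton clause (!y_21), y_21 = false.
From the singleton clause (y_22), y_22 = true.
From the singleton clause (!y_31), y_31 = false.
From the singleton clause (y_32), y_32 = true.
But (!y_32) is also a unit clause — contradiction.
Backtrack on y_11: now try y_11 = false.
From the singleton clause (y_12), y_12 = true.
From the singleton clause (!y_22), y_22 = false.
From the singleton clause (y_21), y_21 = true.
From the singleton clause (!y_31), y_31 = false.
From the singleton clause (y_32), y_32 = true.
But (!y_32) is also a unit clause — contradiction.
Either choice for y_11 ends in contradiction.
No assignment satisfies every clause.

No, unsatisfiable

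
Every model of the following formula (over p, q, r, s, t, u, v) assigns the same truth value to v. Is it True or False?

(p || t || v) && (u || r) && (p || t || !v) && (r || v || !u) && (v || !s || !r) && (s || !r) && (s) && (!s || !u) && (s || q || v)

Suppose v = false.
Unit clause (s) forces s = true.
Unit clause (!r) forces r = false.
Unit clause (u) forces u = true.
That conflicts with the unit clause (!u).
So every satisfying assignment has v = True.

True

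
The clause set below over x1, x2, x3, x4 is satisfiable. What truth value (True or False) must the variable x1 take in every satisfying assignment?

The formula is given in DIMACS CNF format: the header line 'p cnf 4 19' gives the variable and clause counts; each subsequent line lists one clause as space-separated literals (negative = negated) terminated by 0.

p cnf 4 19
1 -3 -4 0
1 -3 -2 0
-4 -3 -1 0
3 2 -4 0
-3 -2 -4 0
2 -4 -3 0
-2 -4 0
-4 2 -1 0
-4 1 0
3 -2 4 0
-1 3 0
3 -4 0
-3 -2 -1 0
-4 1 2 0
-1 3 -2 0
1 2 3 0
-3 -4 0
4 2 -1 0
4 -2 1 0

Suppose x1 = True.
The clause (x3) is unit, so x3 = True.
The clause (¬x4) is unit, so x4 = False.
The clause (¬x2) is unit, so x2 = False.
But (x2) is also a unit clause — contradiction.
So every satisfying assignment has x1 = False.

False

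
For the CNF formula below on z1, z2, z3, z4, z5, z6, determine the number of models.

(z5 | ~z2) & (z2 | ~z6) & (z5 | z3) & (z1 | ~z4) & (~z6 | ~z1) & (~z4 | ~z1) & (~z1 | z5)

There are 2^6 = 64 truth assignments over (z1, z2, z3, z4, z5, z6).
Split on z4. With z4 = 1, the clauses containing z4 are satisfied and ~z4 drops from the rest; 0 of the 2^5 = 32 assignments to the other variables satisfy what remains.
With z4 = 0, by the same count on the reduced clause set, 11 assignments work.
(One model: z1=F, z2=F, z3=F, z4=F, z5=T, z6=F.)
Total: 0 + 11 = 11.

11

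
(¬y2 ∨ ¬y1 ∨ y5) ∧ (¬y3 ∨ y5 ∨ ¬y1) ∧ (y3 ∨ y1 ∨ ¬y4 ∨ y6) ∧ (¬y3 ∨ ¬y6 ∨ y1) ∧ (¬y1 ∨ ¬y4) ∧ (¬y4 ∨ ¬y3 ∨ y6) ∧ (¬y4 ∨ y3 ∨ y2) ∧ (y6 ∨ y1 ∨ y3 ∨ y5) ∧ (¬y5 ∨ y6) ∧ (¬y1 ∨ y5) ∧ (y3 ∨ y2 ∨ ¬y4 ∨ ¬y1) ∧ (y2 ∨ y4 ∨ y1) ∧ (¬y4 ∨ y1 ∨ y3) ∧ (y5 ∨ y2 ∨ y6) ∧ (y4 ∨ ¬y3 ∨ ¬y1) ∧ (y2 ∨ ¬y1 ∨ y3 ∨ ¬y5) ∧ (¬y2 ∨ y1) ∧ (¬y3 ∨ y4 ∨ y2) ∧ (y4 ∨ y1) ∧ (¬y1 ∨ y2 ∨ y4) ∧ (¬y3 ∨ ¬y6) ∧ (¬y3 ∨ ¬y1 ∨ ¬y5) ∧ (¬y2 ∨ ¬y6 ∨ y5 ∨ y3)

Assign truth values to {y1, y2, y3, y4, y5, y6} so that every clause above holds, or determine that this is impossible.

y1=True,  y2=True,  y3=False,  y4=False,  y5=True,  y6=True

Case y1 = True:
(¬y4) alone gives y4 = False.
(y5) alone gives y5 = True.
(y6) alone gives y6 = True.
(¬y3) alone gives y3 = False.
(y2) alone gives y2 = True.
This assignment satisfies each clause.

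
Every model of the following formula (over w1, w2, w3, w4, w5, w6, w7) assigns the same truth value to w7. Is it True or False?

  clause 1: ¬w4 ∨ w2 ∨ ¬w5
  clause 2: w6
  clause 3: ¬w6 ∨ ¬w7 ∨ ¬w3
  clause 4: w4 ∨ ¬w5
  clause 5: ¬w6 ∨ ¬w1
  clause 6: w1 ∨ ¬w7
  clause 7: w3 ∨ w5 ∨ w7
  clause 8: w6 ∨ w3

False

Suppose w7 = True.
Unit clause (w6) forces w6 = True.
Unit clause (¬w3) forces w3 = False.
Unit clause (¬w1) forces w1 = False.
Now (w1) is unsatisfied and unit — conflict.
So every satisfying assignment has w7 = False.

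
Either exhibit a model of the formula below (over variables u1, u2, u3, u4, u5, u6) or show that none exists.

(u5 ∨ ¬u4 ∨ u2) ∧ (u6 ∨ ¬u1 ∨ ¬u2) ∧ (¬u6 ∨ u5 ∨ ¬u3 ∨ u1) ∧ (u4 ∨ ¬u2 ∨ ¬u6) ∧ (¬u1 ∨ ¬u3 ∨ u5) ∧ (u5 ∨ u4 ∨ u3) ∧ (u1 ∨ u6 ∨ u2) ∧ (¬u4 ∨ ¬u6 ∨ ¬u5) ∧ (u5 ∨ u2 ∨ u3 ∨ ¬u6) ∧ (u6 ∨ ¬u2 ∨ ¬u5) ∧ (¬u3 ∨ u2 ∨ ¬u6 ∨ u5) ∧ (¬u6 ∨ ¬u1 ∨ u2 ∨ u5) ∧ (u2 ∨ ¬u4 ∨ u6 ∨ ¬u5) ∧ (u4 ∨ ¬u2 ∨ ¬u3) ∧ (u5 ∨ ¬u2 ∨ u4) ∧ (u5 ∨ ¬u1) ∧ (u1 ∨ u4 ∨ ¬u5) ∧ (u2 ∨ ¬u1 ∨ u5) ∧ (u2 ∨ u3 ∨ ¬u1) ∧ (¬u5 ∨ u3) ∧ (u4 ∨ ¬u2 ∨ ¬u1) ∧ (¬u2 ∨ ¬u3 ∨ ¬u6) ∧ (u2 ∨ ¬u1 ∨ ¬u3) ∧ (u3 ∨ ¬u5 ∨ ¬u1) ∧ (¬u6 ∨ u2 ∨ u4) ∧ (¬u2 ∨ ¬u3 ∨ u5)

u1=False, u2=True, u3=False, u4=True, u5=False, u6=False

Case u5 = False:
(¬u1) alone gives u1 = False.
Case u4 = True:
(u2) alone gives u2 = True.
(¬u3) alone gives u3 = False.
No clause remains; u6 is free.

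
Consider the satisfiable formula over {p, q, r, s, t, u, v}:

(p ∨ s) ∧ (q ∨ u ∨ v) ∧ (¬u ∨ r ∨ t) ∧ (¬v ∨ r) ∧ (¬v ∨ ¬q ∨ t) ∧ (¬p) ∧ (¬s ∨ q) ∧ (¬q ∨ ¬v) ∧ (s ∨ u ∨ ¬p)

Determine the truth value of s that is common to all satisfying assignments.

True

Suppose s = False.
The clause (p) is unit, so p = True.
Now (¬p) is unsatisfied and unit — conflict.
So every satisfying assignment has s = True.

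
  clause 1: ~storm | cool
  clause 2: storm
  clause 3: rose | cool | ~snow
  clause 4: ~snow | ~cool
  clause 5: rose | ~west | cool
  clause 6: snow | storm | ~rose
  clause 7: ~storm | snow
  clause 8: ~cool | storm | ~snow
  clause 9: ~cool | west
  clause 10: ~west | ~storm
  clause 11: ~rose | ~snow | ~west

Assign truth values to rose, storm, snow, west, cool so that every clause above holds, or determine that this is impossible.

From the singleton clause (storm), storm = 1.
From the singleton clause (cool), cool = 1.
From the singleton clause (~snow), snow = 0.
Now (snow) is unsatisfied and unit — conflict.

UNSATISFIABLE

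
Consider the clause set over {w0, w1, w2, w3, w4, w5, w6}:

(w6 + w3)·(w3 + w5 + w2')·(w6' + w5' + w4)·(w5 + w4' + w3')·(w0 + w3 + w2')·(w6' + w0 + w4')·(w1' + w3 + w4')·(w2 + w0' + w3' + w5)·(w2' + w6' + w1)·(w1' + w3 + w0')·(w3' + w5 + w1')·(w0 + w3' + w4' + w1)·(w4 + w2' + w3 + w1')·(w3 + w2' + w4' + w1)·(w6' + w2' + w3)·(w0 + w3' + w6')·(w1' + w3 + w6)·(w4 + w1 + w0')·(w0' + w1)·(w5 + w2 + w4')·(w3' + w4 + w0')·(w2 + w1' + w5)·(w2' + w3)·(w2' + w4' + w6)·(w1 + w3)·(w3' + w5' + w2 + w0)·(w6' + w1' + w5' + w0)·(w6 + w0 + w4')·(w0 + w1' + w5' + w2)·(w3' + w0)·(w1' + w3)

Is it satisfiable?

Branch on w6: set w6 = 1.
Branch on w5: set w5 = 1.
From the singleton clause (w4), w4 = 1.
From the singleton clause (w0), w0 = 1.
From the singleton clause (w1), w1 = 1.
From the singleton clause (w3), w3 = 1.
Every clause is now satisfied; w2 is unconstrained.
A satisfying assignment: w0=1; w1=1; w2=1; w3=1; w4=1; w5=1; w6=1.

Yes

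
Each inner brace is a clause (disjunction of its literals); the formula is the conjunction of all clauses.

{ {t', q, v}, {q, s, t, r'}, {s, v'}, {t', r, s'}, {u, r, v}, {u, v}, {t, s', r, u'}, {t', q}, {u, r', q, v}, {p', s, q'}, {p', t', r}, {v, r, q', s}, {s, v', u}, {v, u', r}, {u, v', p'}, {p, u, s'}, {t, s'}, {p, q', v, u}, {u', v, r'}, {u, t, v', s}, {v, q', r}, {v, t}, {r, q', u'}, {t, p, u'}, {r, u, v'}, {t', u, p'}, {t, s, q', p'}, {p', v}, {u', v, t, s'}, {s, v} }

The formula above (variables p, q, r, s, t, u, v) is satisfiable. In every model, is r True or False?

Suppose r = 0.
Branch on s: set s = 1.
From the singleton clause (t'), t = 0.
That conflicts with the unit clause (t).
So s must be the other value — set s = 0.
From the singleton clause (v'), v = 0.
That conflicts with the unit clause (v).
Neither s = 1 nor s = 0 works.
So every satisfying assignment has r = True.

True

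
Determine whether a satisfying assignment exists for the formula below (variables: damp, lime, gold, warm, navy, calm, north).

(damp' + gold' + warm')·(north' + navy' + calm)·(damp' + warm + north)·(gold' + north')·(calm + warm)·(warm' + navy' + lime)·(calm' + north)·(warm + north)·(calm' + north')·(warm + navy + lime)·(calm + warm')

Try gold = 0.
Try calm = 1.
From the singleton clause (north), north = 1.
That conflicts with the unit clause (north').
So calm must be the other value — set calm = 0.
From the singleton clause (warm), warm = 1.
That conflicts with the unit clause (warm').
Neither calm = 1 nor calm = 0 works.
So gold must be the other value — set gold = 1.
From the singleton clause (north'), north = 0.
From the singleton clause (calm'), calm = 0.
From the singleton clause (warm), warm = 1.
That conflicts with the unit clause (warm').
Neither gold = 1 nor gold = 0 works.
No assignment satisfies every clause.

No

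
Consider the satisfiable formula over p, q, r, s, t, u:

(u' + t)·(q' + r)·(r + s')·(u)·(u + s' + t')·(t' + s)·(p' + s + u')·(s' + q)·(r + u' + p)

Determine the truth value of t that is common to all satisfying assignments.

Suppose t = 0.
(u') alone gives u = 0.
That conflicts with the unit clause (u).
So every satisfying assignment has t = True.

True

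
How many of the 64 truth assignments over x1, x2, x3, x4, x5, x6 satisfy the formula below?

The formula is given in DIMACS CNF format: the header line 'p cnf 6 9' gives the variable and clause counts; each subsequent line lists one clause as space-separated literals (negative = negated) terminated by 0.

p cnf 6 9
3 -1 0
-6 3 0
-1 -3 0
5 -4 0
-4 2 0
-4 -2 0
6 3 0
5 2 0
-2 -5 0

4

There are 2^6 = 64 truth assignments over (x1, x2, x3, x4, x5, x6).
Split on x3. With x3 = True, the clauses containing x3 are satisfied and ¬x3 drops from the rest; 4 of the 2^5 = 32 assignments to the other variables satisfy what remains.
With x3 = False, by the same count on the reduced clause set, 0 assignments work.
(One model: x1=F, x2=F, x3=T, x4=F, x5=T, x6=F.)
Total: 4 + 0 = 4.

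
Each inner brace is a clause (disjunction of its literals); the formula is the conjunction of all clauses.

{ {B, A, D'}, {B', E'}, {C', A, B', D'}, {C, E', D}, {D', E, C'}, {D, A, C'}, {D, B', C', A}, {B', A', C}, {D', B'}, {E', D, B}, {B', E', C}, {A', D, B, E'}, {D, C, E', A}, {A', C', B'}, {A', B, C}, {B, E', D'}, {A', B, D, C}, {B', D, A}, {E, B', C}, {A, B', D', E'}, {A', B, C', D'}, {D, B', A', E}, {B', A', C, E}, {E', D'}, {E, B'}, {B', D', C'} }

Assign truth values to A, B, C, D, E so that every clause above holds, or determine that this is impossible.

A=1,  B=0,  C=1,  D=0,  E=0

Branch on B: set B = 0.
Branch on A: set A = 1.
Unit clause (C) forces C = 1.
Unit clause (D') forces D = 0.
Unit clause (E') forces E = 0.
This assignment satisfies each clause.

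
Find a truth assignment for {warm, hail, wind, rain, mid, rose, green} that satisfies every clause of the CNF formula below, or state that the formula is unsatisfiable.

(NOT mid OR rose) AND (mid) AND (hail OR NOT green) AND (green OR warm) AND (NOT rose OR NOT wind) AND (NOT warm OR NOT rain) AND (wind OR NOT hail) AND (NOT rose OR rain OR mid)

warm=true,  hail=false,  wind=false,  rain=false,  mid=true,  rose=true,  green=false

(mid) alone gives mid = true.
(rose) alone gives rose = true.
(NOT wind) alone gives wind = false.
(NOT hail) alone gives hail = false.
(NOT green) alone gives green = false.
(warm) alone gives warm = true.
(NOT rain) alone gives rain = false.
All clauses are satisfied.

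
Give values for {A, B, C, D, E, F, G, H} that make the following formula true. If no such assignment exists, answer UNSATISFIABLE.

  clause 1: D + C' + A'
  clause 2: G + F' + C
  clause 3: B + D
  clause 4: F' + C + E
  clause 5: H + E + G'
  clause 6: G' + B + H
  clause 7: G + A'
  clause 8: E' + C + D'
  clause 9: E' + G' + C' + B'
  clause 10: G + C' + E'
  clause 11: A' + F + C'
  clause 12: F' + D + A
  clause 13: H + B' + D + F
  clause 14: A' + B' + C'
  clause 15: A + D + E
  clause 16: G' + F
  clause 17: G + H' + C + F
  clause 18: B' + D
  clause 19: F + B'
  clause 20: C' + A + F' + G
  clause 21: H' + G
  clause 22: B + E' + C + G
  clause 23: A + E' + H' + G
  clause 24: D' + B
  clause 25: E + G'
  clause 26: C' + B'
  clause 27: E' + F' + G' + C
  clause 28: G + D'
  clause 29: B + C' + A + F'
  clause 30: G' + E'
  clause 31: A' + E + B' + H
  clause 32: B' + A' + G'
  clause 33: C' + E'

Try B = 1.
The clause (D) is unit, so D = 1.
The clause (F) is unit, so F = 1.
The clause (C') is unit, so C = 0.
The clause (G) is unit, so G = 1.
The clause (E) is unit, so E = 1.
Now (E') is unsatisfied and unit — conflict.
Backtrack on B: now try B = 0.
The clause (D) is unit, so D = 1.
Now (D') is unsatisfied and unit — conflict.
Both values of B lead to a conflict.

UNSATISFIABLE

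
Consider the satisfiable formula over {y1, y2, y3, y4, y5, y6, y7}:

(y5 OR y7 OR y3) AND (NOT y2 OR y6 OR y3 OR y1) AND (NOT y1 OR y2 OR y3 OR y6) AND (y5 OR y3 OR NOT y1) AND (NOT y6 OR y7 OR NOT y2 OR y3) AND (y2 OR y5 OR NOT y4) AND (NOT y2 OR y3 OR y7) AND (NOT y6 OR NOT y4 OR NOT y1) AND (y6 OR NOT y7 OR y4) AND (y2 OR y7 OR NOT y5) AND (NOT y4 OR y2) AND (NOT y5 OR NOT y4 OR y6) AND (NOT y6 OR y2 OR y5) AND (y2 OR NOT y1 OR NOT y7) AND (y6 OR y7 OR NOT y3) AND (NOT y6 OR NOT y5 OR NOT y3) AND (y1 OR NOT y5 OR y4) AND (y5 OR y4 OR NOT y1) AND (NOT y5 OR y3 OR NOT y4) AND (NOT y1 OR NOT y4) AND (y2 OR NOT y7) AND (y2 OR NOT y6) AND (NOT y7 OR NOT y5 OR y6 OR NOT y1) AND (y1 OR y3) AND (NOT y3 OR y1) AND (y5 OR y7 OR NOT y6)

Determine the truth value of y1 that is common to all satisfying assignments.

True

Suppose y1 = false.
The clause (y3) is unit, so y3 = true.
Now (NOT y3) is unsatisfied and unit — conflict.
So every satisfying assignment has y1 = True.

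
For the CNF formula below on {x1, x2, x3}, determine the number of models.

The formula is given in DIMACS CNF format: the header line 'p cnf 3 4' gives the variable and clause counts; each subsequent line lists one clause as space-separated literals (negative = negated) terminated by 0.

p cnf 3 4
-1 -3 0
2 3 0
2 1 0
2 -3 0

There are 2^3 = 8 truth assignments over (x1, x2, x3).
Check each against the 4 clauses (columns in the order x1, x2, x3):
  F F F  ✗ fails (x2 ∨ x3)
  F F T  ✗ fails (x2 ∨ x1)
  F T F  ✓ satisfies all
  F T T  ✓ satisfies all
  T F F  ✗ fails (x2 ∨ x3)
  T F T  ✗ fails (¬x1 ∨ ¬x3)
  T T F  ✓ satisfies all
  T T T  ✗ fails (¬x1 ∨ ¬x3)
3 of the 8 rows are models.

3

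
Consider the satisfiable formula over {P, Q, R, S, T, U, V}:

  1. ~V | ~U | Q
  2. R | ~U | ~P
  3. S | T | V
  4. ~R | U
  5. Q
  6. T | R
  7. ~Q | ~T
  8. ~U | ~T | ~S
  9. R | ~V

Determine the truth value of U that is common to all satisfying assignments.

True

Suppose U = 0.
From the singleton clause (~R), R = 0.
From the singleton clause (Q), Q = 1.
From the singleton clause (T), T = 1.
Now (~T) is unsatisfied and unit — conflict.
So every satisfying assignment has U = True.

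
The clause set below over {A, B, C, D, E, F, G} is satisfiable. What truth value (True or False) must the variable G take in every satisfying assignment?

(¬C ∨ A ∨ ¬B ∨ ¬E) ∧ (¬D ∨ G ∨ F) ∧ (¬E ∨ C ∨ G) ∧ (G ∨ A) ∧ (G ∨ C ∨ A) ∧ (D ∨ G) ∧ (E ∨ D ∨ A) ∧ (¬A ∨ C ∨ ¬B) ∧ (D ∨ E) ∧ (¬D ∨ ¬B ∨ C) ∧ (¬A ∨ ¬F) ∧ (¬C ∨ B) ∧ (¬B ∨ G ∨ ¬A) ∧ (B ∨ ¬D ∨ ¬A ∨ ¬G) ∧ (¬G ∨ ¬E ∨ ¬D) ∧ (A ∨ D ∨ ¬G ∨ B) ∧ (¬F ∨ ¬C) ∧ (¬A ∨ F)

Suppose G = False.
(A) alone gives A = True.
(D) alone gives D = True.
(F) alone gives F = True.
But (¬F) is also a unit clause — contradiction.
So every satisfying assignment has G = True.

True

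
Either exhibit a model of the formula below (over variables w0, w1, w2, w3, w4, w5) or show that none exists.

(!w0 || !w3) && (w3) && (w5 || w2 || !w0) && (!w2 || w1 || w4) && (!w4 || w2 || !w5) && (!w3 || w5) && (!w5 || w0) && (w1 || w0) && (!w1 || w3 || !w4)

UNSATISFIABLE

(w3) alone gives w3 = true.
(!w0) alone gives w0 = false.
(w5) alone gives w5 = true.
But (!w5) is also a unit clause — contradiction.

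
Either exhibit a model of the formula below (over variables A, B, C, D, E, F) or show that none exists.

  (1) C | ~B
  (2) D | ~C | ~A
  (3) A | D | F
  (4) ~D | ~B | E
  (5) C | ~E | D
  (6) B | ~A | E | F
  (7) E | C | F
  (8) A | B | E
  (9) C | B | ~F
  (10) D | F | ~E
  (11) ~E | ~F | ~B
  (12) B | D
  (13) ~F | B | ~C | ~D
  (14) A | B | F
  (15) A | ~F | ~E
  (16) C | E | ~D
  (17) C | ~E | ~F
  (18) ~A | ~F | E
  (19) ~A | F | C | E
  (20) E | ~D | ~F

Suppose C = 1.
Suppose D = 1.
Suppose B = 1.
Unit clause (E) forces E = 1.
Unit clause (~F) forces F = 0.
No clause remains; A is free.

A ↦ 1,  B ↦ 1,  C ↦ 1,  D ↦ 1,  E ↦ 1,  F ↦ 0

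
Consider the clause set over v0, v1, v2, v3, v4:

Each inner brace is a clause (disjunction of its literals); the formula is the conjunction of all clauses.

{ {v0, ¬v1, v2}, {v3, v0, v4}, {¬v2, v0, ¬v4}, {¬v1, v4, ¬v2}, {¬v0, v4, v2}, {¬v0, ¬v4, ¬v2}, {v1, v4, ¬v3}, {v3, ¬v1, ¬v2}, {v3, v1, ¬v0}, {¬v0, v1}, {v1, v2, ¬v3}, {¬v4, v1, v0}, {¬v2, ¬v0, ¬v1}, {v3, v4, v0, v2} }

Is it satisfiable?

Branch on v0: set v0 = True.
Unit clause (v1) forces v1 = True.
Unit clause (¬v2) forces v2 = False.
Unit clause (v4) forces v4 = True.
No clause remains; v3 is free.
A satisfying assignment: v0: True; v1: True; v2: False; v3: True; v4: True.

Yes, satisfiable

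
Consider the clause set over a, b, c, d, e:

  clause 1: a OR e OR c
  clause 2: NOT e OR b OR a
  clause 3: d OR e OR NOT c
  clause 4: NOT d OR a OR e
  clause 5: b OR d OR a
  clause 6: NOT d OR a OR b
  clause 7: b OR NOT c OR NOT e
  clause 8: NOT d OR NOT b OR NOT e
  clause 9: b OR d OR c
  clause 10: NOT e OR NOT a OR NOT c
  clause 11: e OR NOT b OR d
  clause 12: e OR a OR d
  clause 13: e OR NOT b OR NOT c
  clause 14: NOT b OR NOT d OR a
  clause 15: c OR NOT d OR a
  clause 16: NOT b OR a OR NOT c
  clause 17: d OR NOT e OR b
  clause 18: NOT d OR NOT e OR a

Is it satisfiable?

Try a = true.
Try e = false.
Try d = true.
Try b = false.
No clause remains; c is free.
A satisfying assignment: a: true,  b: false,  c: true,  d: true,  e: false.

Yes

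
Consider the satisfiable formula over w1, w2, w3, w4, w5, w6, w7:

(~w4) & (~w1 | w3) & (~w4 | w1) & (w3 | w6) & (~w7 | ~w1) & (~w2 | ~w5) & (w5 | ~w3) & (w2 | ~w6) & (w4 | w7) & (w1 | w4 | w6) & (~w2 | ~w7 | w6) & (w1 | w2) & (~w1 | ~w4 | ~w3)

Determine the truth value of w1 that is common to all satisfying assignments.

False

Suppose w1 = 1.
(~w4) alone gives w4 = 0.
(w3) alone gives w3 = 1.
(~w7) alone gives w7 = 0.
That conflicts with the unit clause (w7).
So every satisfying assignment has w1 = False.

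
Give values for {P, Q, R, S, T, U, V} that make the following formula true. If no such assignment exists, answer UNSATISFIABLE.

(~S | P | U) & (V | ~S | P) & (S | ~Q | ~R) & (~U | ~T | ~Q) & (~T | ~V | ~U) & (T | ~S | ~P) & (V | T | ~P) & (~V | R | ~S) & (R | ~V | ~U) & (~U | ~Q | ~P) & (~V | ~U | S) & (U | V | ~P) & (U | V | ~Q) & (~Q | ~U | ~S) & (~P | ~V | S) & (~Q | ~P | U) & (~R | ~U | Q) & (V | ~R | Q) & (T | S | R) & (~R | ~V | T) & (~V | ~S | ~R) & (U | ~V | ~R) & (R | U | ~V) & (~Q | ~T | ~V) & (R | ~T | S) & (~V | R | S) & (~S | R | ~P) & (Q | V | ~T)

Branch on S: set S = 0.
Branch on Q: set Q = 0.
Branch on V: set V = 0.
From the singleton clause (~R), R = 0.
From the singleton clause (T), T = 1.
That conflicts with the unit clause (~T).
That branch fails; take V = 1 instead.
From the singleton clause (~U), U = 0.
From the singleton clause (~P), P = 0.
From the singleton clause (~R), R = 0.
That conflicts with the unit clause (R).
Neither V = 1 nor V = 0 works.
That branch fails; take Q = 1 instead.
From the singleton clause (~R), R = 0.
From the singleton clause (T), T = 1.
That conflicts with the unit clause (~T).
Neither Q = 1 nor Q = 0 works.
That branch fails; take S = 1 instead.
Branch on P: set P = 1.
From the singleton clause (T), T = 1.
From the singleton clause (R), R = 1.
From the singleton clause (~V), V = 0.
From the singleton clause (U), U = 1.
From the singleton clause (~Q), Q = 0.
That conflicts with the unit clause (Q).
That branch fails; take P = 0 instead.
From the singleton clause (U), U = 1.
From the singleton clause (V), V = 1.
From the singleton clause (~T), T = 0.
From the singleton clause (R), R = 1.
That conflicts with the unit clause (~R).
Neither P = 1 nor P = 0 works.
Neither S = 1 nor S = 0 works.

UNSATISFIABLE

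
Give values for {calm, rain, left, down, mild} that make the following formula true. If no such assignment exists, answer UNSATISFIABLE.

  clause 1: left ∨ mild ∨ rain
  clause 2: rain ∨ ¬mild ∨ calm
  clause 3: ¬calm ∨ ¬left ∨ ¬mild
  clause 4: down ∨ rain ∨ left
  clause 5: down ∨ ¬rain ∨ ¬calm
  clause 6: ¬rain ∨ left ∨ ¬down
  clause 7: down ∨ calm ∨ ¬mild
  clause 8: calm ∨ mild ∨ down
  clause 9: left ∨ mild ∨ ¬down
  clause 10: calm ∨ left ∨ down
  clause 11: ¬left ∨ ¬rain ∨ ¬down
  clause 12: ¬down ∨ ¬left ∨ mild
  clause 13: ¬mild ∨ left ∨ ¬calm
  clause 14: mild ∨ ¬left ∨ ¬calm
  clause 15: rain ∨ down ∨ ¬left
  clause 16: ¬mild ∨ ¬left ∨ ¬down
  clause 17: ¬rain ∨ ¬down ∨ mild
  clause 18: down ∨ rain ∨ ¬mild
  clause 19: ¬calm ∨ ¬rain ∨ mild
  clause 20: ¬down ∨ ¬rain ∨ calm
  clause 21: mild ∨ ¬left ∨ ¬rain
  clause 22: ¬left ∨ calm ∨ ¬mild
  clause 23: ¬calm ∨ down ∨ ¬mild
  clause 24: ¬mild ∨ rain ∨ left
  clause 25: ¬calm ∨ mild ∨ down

Branch on left: set left = True.
Branch on calm: set calm = False.
The clause (¬mild) is unit, so mild = False.
The clause (down) is unit, so down = True.
Now (¬down) is unsatisfied and unit — conflict.
Undo calm and try calm = True.
The clause (¬mild) is unit, so mild = False.
Now (mild) is unsatisfied and unit — conflict.
Both values of calm lead to a conflict.
Undo left and try left = False.
Branch on mild: set mild = True.
The clause (¬calm) is unit, so calm = False.
The clause (rain) is unit, so rain = True.
The clause (¬down) is unit, so down = False.
Now (down) is unsatisfied and unit — conflict.
Undo mild and try mild = False.
The clause (rain) is unit, so rain = True.
The clause (¬down) is unit, so down = False.
The clause (¬calm) is unit, so calm = False.
Now (calm) is unsatisfied and unit — conflict.
Both values of mild lead to a conflict.
Both values of left lead to a conflict.

UNSATISFIABLE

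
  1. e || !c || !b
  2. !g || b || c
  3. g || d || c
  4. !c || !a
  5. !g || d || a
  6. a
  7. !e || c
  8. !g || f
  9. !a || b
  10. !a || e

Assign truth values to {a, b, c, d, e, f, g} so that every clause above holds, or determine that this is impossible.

From the singleton clause (a), a = true.
From the singleton clause (!c), c = false.
From the singleton clause (!e), e = false.
That conflicts with the unit clause (e).

UNSATISFIABLE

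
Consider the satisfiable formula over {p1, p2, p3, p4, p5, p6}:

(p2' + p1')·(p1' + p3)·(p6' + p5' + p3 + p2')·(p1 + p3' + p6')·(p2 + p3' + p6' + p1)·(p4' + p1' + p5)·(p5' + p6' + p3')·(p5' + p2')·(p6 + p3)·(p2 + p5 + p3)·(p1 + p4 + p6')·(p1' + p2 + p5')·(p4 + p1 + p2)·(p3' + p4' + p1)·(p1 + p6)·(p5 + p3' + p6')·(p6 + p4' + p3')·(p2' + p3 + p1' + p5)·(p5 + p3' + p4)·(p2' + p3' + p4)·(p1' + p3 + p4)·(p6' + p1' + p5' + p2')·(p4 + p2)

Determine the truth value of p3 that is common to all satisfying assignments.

False

Suppose p3 = 1.
Case p2 = 0:
The clause (p4) is unit, so p4 = 1.
The clause (p1) is unit, so p1 = 1.
The clause (p5) is unit, so p5 = 1.
That conflicts with the unit clause (p5').
Backtrack on p2: now try p2 = 1.
The clause (p1') is unit, so p1 = 0.
The clause (p6') is unit, so p6 = 0.
That conflicts with the unit clause (p6).
Either choice for p2 ends in contradiction.
So every satisfying assignment has p3 = False.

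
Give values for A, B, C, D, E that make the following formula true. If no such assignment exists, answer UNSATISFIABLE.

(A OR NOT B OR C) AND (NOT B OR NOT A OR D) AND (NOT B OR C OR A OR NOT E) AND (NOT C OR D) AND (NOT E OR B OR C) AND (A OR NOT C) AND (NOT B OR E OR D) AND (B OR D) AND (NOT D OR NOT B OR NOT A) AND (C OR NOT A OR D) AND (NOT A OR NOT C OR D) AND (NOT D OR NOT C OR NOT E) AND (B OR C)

A=true; B=false; C=true; D=true; E=false

Case C = true:
Unit clause (D) forces D = true.
Unit clause (A) forces A = true.
Unit clause (NOT B) forces B = false.
Unit clause (NOT E) forces E = false.
This assignment satisfies each clause.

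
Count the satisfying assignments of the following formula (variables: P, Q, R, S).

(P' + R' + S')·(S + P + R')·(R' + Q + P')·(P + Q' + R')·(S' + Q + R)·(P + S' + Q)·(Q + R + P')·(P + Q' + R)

There are 2^4 = 16 truth assignments over (P, Q, R, S).
Split on R. With R = 1, the clauses containing R are satisfied and R' drops from the rest; 1 of the 2^3 = 8 assignments to the other variables satisfy what remains.
With R = 0, by the same count on the reduced clause set, 3 assignments work.
Total: 1 + 3 = 4.

4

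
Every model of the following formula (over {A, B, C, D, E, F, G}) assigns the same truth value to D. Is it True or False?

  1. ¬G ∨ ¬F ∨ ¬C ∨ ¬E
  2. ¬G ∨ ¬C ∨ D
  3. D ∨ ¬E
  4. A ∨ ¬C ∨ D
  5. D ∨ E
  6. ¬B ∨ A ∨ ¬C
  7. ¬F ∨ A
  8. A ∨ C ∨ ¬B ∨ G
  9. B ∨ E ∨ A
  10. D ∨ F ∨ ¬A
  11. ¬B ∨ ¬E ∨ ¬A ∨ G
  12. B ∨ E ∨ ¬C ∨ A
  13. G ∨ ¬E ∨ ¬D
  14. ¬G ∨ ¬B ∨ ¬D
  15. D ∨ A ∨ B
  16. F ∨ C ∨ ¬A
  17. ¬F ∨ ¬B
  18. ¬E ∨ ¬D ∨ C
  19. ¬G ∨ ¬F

Suppose D = False.
(¬E) alone gives E = False.
Now (E) is unsatisfied and unit — conflict.
So every satisfying assignment has D = True.

True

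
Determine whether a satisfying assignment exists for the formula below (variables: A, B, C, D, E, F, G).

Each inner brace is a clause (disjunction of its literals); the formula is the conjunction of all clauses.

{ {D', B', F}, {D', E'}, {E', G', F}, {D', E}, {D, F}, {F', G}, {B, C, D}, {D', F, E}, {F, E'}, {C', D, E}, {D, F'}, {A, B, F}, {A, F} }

Case D = 0:
From the singleton clause (F), F = 1.
But (F') is also a unit clause — contradiction.
Undo D and try D = 1.
From the singleton clause (E'), E = 0.
But (E) is also a unit clause — contradiction.
Either choice for D ends in contradiction.
No assignment satisfies every clause.

No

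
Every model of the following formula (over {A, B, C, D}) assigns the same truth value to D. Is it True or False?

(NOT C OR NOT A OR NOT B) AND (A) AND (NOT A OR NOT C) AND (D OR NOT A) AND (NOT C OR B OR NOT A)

True

Suppose D = false.
The clause (A) is unit, so A = true.
That conflicts with the unit clause (NOT A).
So every satisfying assignment has D = True.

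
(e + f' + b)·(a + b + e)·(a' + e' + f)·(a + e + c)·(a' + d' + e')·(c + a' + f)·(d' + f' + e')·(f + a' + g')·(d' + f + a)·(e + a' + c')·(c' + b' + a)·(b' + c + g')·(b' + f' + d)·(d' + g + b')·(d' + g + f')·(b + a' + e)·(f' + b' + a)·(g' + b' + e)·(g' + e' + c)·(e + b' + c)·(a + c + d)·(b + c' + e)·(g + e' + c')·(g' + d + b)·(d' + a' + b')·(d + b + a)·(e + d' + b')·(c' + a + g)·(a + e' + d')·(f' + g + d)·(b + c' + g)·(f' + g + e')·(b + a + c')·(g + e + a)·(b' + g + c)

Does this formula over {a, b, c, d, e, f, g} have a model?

Case e = 1:
Case a = 0:
The clause (d') is unit, so d = 0.
The clause (c) is unit, so c = 1.
The clause (b') is unit, so b = 0.
That conflicts with the unit clause (b).
So a must be the other value — set a = 1.
The clause (f) is unit, so f = 1.
The clause (d') is unit, so d = 0.
The clause (b') is unit, so b = 0.
The clause (g') is unit, so g = 0.
That conflicts with the unit clause (g).
Either choice for a ends in contradiction.
So e must be the other value — set e = 0.
Case f = 0:
Case a = 1:
The clause (c) is unit, so c = 1.
That conflicts with the unit clause (c').
So a must be the other value — set a = 0.
The clause (b) is unit, so b = 1.
The clause (c) is unit, so c = 1.
That conflicts with the unit clause (c').
Either choice for a ends in contradiction.
So f must be the other value — set f = 1.
The clause (b) is unit, so b = 1.
The clause (d) is unit, so d = 1.
That conflicts with the unit clause (d').
Either choice for f ends in contradiction.
Either choice for e ends in contradiction.
No assignment satisfies every clause.

No, unsatisfiable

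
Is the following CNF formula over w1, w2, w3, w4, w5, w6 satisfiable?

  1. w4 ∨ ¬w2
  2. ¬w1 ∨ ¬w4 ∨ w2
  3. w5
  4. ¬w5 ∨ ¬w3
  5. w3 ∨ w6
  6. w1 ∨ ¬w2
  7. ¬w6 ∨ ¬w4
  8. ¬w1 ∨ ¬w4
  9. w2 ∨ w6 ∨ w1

From the singleton clause (w5), w5 = True.
From the singleton clause (¬w3), w3 = False.
From the singleton clause (w6), w6 = True.
From the singleton clause (¬w4), w4 = False.
From the singleton clause (¬w2), w2 = False.
Every clause is now satisfied; w1 is unconstrained.
A satisfying assignment: w1: True,  w2: False,  w3: False,  w4: False,  w5: True,  w6: True.

Satisfiable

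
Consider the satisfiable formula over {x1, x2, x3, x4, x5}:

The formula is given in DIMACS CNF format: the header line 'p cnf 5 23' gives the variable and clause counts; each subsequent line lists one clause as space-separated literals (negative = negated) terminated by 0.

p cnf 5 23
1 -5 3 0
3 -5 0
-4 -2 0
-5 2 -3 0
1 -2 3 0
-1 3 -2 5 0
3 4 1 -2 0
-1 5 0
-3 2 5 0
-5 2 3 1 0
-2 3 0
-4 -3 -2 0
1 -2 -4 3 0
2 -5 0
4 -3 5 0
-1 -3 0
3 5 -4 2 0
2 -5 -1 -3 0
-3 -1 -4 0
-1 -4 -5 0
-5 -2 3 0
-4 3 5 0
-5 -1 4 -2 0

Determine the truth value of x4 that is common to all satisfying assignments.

Suppose x4 = True.
The clause (¬x2) is unit, so x2 = False.
The clause (¬x5) is unit, so x5 = False.
The clause (¬x1) is unit, so x1 = False.
The clause (¬x3) is unit, so x3 = False.
Now (x3) is unsatisfied and unit — conflict.
So every satisfying assignment has x4 = False.

False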